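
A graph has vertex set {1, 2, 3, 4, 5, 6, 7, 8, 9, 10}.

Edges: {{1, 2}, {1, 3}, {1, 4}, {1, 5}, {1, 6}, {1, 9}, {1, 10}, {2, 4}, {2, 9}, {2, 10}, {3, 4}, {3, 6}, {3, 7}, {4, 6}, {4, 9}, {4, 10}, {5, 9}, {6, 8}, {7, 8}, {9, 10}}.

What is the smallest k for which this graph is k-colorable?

5

1, 2, 4, 9, 10 form a clique, so at least 5 colors are needed.
5 colors suffice: color red → {1, 8}; color blue → {4, 5, 7}; color green → {3, 9}; color yellow → {2, 6}; color purple → {10}. No two adjacent vertices share a color.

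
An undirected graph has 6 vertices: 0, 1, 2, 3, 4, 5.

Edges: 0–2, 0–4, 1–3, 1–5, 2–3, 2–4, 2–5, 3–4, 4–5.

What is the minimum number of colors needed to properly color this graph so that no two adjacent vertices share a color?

3

0, 2, 4 form a triangle, so at least 3 colors are needed.
3 colors suffice: color a → {1, 2}; color b → {4}; color c → {0, 3, 5}. Each edge has distinct colors on its endpoints.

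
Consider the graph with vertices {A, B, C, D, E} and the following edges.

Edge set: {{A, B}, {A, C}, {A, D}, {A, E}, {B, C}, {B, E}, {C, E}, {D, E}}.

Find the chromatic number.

4

A, B, C, E are pairwise adjacent (a clique of size 4), so at least 4 colors are needed.
4 colors suffice: color 1 → {A}; color 2 → {E}; color 3 → {B, D}; color 4 → {C}. Every edge joins two different colors.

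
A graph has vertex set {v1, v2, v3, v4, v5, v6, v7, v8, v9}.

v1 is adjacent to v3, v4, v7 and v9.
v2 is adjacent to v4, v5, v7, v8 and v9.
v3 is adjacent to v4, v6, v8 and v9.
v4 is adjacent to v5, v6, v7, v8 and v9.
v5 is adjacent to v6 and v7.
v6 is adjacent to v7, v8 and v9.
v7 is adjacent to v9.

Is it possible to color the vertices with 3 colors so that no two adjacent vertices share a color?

v3, v4, v6, v8 form a clique, so at least 4 colors are needed.
So 3 colors are not enough.

No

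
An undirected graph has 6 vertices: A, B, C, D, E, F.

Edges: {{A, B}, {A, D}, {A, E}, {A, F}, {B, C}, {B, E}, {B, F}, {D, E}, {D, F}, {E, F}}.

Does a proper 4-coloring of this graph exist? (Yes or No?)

Yes

The chromatic number is 4. A, D, E, F are mutually adjacent (a clique of size 4), so at least 4 colors are needed.
One proper 4-coloring: A=yellow, B=green, C=red, D=green, E=blue, F=red.
That is already a proper 4-coloring.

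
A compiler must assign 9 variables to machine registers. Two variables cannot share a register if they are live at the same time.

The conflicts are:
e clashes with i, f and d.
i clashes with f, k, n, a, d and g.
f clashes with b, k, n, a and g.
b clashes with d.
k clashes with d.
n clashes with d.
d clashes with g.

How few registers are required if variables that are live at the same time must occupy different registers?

3

i, f, a pairwise conflict, so at least 3 registers are needed.
3 registers suffice: e=3, i=1, f=2, b=1, k=3, n=3, a=3, d=2, g=3. Each listed conflict is separated.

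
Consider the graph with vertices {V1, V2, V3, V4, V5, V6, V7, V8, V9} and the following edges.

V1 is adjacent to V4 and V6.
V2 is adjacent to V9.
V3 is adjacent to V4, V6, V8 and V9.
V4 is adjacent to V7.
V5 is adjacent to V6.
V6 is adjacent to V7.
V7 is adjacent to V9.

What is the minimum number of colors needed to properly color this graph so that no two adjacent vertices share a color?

V5 and V6 are adjacent, so at least 2 colors are needed.
One proper 2-coloring: V1=1, V2=1, V3=1, V4=2, V5=1, V6=2, V7=1, V8=2, V9=2. No two adjacent vertices share a color.

2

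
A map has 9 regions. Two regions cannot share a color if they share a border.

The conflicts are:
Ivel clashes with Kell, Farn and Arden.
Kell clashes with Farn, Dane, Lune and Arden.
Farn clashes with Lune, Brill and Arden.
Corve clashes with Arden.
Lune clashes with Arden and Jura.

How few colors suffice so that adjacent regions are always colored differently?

4

Ivel, Kell, Farn, Arden are mutually in conflict, so at least 4 colors are needed.
4 colors suffice: Ivel=4, Kell=2, Farn=3, Dane=1, Corve=2, Lune=4, Brill=1, Arden=1, Jura=1. Each listed conflict is separated.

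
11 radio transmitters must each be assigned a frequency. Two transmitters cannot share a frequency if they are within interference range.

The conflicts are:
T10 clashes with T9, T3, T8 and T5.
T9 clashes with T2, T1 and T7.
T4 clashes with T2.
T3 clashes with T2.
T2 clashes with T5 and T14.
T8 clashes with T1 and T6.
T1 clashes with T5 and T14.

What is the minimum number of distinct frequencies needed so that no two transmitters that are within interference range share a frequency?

2

T10 and T3 conflict, so at least 2 frequencies are needed.
Using 2 frequencies: T10=1, T9=2, T4=2, T3=2, T2=1, T8=2, T1=1, T5=2, T6=1, T7=1, T14=2. Each listed conflict is separated.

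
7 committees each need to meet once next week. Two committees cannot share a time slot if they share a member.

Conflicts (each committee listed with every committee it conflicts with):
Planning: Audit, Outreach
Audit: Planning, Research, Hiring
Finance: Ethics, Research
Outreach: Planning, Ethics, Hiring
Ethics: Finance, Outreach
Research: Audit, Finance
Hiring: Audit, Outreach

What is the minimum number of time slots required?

Planning and Audit conflict, so at least 2 time slots are needed.
2 time slots suffice: Planning=2, Audit=1, Finance=1, Outreach=1, Ethics=2, Research=2, Hiring=2. Each listed conflict is separated.

2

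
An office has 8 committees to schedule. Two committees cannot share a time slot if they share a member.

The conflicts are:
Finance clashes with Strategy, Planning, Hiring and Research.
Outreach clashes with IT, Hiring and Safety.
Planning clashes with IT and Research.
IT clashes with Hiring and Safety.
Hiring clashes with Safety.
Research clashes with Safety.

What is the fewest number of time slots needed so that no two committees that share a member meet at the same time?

Outreach, IT, Hiring, Safety all conflict with each other, so at least 4 time slots are needed.
4 time slots suffice: Finance=1, Strategy=2, Outreach=4, Planning=2, IT=1, Hiring=2, Research=4, Safety=3. Each listed conflict is separated.

4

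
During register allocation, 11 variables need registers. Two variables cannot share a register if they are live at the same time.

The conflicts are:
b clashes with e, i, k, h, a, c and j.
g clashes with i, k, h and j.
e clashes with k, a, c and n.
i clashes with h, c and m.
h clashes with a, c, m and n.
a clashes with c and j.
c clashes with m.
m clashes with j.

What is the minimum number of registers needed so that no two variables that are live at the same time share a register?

b, e, a, c pairwise conflict, so at least 4 registers are needed.
4 registers suffice: register 1 → {e, h, j}; register 2 → {b, g, m, n}; register 3 → {k, c}; register 4 → {i, a}. Every pair that conflicts lands in different registers.

4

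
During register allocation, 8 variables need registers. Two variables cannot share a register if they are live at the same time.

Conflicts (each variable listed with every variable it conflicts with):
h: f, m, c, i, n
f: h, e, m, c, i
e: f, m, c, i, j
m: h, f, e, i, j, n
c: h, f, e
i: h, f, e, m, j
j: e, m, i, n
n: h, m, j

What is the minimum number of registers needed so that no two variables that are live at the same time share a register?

4

h, f, m, i are mutually in conflict, so at least 4 registers are needed.
4 registers suffice: register 1 → {m, c}; register 2 → {f, j}; register 3 → {h, e}; register 4 → {i, n}. No two conflicting variables share a register.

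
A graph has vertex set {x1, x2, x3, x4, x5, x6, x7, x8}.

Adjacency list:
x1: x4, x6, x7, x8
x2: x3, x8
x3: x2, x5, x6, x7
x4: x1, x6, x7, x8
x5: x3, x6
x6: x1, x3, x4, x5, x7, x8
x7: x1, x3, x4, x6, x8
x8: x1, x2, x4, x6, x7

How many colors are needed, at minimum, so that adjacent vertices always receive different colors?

5

x1, x4, x6, x7, x8 are mutually adjacent (a clique of size 5), so at least 5 colors are needed.
5 colors suffice: color red → {x2, x6}; color blue → {x5, x7}; color green → {x3, x8}; color yellow → {x4}; color purple → {x1}. Every edge joins two different colors.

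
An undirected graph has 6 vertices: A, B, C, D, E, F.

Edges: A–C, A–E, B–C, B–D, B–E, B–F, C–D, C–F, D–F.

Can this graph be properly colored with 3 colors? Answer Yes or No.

No

B, C, D, F are mutually adjacent (a clique of size 4), so at least 4 colors are needed.
So 3 colors are not enough.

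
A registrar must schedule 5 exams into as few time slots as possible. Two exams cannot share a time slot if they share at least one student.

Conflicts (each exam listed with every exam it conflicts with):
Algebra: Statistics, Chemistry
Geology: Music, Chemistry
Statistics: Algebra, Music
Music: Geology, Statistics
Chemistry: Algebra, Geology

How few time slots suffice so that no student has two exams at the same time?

The cycle Statistics-Algebra-Chemistry-Geology-Music-Statistics has odd length 5, so it cannot be 2-colored; at least 3 time slots are needed.
3 time slots suffice: time slot 1 → {Music, Chemistry}; time slot 2 → {Algebra, Geology}; time slot 3 → {Statistics}. Each listed conflict is separated.

3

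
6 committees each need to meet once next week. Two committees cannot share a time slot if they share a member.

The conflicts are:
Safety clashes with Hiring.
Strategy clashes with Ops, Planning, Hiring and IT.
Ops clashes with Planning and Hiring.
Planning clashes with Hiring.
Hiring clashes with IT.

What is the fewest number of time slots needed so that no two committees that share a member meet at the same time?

4

Strategy, Ops, Planning, Hiring are mutually in conflict, so at least 4 time slots are needed.
4 time slots suffice: time slot 1 → {Hiring}; time slot 2 → {Safety, Strategy}; time slot 3 → {Ops, IT}; time slot 4 → {Planning}. No two conflicting committees share a time slot.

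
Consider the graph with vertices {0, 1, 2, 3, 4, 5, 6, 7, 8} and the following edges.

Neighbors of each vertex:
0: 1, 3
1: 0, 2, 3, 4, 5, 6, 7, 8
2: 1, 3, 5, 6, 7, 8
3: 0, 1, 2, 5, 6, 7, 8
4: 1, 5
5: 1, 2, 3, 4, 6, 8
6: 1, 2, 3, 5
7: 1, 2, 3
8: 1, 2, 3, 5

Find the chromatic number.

5

1, 2, 3, 5, 8 are mutually adjacent (a clique of size 5), so at least 5 colors are needed.
One proper 5-coloring: 0=c, 1=a, 2=d, 3=b, 4=b, 5=c, 6=e, 7=c, 8=e. Every edge joins two different colors.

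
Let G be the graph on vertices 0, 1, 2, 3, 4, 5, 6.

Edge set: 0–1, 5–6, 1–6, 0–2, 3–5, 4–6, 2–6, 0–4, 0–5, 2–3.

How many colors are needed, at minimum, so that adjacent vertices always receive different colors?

2

1 and 6 are adjacent, so at least 2 colors are needed.
2 colors suffice: color red → {0, 3, 6}; color blue → {1, 2, 4, 5}. Each edge has distinct colors on its endpoints.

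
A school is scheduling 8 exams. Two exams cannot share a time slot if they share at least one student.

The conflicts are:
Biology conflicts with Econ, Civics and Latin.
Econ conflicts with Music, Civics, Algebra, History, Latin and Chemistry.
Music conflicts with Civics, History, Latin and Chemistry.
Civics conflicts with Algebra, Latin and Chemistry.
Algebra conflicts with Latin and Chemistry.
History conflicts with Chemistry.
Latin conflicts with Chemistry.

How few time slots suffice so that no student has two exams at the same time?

5

Econ, Music, Civics, Latin, Chemistry pairwise conflict, so at least 5 time slots are needed.
5 time slots suffice: time slot 1 → {Econ}; time slot 2 → {History, Latin}; time slot 3 → {Biology, Chemistry}; time slot 4 → {Civics}; time slot 5 → {Music, Algebra}. No two conflicting exams share a time slot.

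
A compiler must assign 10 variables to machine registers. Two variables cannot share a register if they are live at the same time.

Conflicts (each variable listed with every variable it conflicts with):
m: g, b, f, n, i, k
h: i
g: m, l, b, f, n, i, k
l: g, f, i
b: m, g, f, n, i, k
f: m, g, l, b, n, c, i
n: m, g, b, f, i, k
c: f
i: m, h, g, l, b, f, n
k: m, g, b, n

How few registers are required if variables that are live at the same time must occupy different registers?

m, g, b, f, n, i all conflict with each other, so at least 6 registers are needed.
6 registers suffice: register 1 → {h, g, c}; register 2 → {i, k}; register 3 → {f}; register 4 → {l, n}; register 5 → {m}; register 6 → {b}. Every pair that conflicts lands in different registers.

6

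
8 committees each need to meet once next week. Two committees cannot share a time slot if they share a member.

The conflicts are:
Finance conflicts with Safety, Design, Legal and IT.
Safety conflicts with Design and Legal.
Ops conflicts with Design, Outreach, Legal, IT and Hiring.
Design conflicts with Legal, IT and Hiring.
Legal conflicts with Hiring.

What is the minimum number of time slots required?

Ops, Design, Legal, Hiring are mutually in conflict, so at least 4 time slots are needed.
Using 4 time slots: Finance=3, Safety=4, Ops=3, Design=1, Outreach=1, Legal=2, IT=2, Hiring=4. Each listed conflict is separated.

4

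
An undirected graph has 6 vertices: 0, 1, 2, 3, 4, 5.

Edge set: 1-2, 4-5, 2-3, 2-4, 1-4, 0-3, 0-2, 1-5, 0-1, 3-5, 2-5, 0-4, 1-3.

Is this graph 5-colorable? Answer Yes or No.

The chromatic number is 4. 1, 2, 3, 5 are pairwise adjacent (a clique of size 4), so at least 4 colors are needed.
4 colors suffice: color a → {1}; color b → {2}; color c → {0, 5}; color d → {3, 4}.
Since 5 ≥ 4, a proper 5-coloring certainly exists.

Yes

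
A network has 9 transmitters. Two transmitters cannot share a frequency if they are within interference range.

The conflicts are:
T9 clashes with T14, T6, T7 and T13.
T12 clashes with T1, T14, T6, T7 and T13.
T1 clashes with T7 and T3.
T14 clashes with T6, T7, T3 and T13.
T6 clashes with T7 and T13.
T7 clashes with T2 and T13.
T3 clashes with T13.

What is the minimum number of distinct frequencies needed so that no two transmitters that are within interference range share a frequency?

T9, T14, T6, T7, T13 are mutually in conflict, so at least 5 frequencies are needed.
5 frequencies suffice: frequency 1 → {T7, T3}; frequency 2 → {T1, T2, T13}; frequency 3 → {T14}; frequency 4 → {T6}; frequency 5 → {T9, T12}. Each listed conflict is separated.

5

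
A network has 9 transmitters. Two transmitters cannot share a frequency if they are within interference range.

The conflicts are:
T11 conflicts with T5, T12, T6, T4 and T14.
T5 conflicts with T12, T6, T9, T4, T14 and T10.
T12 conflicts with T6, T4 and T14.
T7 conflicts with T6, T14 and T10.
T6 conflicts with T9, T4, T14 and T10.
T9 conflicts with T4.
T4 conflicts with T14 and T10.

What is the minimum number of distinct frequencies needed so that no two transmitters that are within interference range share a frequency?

T11, T5, T12, T6, T4, T14 are mutually in conflict, so at least 6 frequencies are needed.
Using 6 frequencies: T11=6, T5=3, T12=5, T7=2, T6=1, T9=4, T4=2, T14=4, T10=4. Each listed conflict is separated.

6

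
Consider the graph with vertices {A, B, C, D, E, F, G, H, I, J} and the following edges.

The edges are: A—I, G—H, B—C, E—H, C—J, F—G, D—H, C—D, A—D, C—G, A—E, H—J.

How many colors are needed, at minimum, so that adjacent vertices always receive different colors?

C and G are adjacent, so at least 2 colors are needed.
One proper 2-coloring: A=1, B=2, C=1, D=2, E=2, F=1, G=2, H=1, I=2, J=2. No two adjacent vertices share a color.

2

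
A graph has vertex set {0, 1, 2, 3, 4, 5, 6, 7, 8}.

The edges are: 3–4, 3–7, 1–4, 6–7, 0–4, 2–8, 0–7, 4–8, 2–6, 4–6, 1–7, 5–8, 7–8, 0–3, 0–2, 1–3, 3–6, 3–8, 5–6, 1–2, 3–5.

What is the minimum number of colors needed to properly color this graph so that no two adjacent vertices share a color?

3

3, 4, 8 form a triangle, so at least 3 colors are needed.
One proper 3-coloring: 0=c, 1=c, 2=a, 3=a, 4=b, 5=b, 6=c, 7=b, 8=c. Each edge has distinct colors on its endpoints.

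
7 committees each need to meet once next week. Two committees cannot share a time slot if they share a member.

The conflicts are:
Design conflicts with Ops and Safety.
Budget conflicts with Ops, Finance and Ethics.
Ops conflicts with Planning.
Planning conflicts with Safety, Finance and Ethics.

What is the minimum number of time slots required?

Design and Ops conflict, so at least 2 time slots are needed.
2 time slots suffice: time slot 1 → {Design, Budget, Planning}; time slot 2 → {Ops, Safety, Finance, Ethics}. Each listed conflict is separated.

2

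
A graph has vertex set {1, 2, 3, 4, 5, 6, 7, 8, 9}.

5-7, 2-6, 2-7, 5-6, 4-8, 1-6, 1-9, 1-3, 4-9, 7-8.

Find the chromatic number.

3

The cycle 9-1-6-2-7-8-4-9 has odd length 7, so it cannot be 2-colored; at least 3 colors are needed.
3 colors suffice: 1=b, 2=b, 3=a, 4=c, 5=b, 6=a, 7=a, 8=b, 9=a. Every edge joins two different colors.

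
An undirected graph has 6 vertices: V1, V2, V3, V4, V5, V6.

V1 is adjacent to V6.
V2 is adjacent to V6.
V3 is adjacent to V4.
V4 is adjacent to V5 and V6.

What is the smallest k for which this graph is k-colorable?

V1 and V6 are adjacent, so at least 2 colors are needed.
A valid assignment using 2 colors: V1=2, V2=2, V3=1, V4=2, V5=1, V6=1. No two adjacent vertices share a color.

2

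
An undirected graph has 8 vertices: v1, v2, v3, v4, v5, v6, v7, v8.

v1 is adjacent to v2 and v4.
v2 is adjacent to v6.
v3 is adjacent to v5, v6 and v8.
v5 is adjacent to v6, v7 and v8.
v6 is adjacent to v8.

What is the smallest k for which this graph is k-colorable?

v3, v5, v6, v8 form a clique, so at least 4 colors are needed.
4 colors suffice: color 1 → {v2, v4, v5}; color 2 → {v1, v6, v7}; color 3 → {v8}; color 4 → {v3}. No two adjacent vertices share a color.

4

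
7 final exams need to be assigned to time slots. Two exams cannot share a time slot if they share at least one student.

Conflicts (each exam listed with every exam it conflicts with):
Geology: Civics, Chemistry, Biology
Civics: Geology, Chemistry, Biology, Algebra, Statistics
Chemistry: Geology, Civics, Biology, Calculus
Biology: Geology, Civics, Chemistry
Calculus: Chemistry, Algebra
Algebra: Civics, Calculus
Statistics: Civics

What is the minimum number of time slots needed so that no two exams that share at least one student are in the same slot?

Geology, Civics, Chemistry, Biology all conflict with each other, so at least 4 time slots are needed.
Using 4 time slots: Geology=4, Civics=1, Chemistry=2, Biology=3, Calculus=1, Algebra=2, Statistics=2. Each listed conflict is separated.

4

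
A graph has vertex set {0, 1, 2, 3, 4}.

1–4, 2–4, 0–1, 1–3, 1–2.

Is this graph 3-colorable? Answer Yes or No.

The chromatic number is 3. 1, 2, 4 are mutually adjacent, so at least 3 colors are needed.
3 colors suffice: color red → {1}; color blue → {0, 2, 3}; color green → {4}.
That is already a proper 3-coloring.

Yes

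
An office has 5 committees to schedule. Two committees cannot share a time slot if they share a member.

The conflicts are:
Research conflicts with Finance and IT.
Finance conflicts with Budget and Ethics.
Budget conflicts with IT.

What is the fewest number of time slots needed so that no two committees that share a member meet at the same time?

2

Finance and Ethics conflict, so at least 2 time slots are needed.
A valid assignment using 2 time slots: Research=2, Finance=1, Budget=2, IT=1, Ethics=2. Every pair that conflicts lands in different time slots.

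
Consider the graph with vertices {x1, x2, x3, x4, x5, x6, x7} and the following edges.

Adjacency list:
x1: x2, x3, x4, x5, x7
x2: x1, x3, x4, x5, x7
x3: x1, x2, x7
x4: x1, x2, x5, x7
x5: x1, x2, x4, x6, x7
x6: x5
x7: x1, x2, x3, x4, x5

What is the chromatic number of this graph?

5

x1, x2, x4, x5, x7 form a clique, so at least 5 colors are needed.
5 colors suffice: color R → {x1, x6}; color B → {x3, x5}; color G → {x7}; color Y → {x2}; color P → {x4}. Every edge joins two different colors.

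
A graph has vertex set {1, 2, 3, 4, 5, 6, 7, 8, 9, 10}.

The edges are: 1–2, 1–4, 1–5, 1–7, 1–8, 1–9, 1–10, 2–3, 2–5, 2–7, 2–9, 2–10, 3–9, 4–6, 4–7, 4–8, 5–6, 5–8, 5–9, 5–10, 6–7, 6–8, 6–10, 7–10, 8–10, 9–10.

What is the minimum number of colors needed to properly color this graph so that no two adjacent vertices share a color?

5

1, 2, 5, 9, 10 form a clique, so at least 5 colors are needed.
5 colors suffice: color a → {3, 4, 10}; color b → {1, 6}; color c → {5, 7}; color d → {2, 8}; color e → {9}. No two adjacent vertices share a color.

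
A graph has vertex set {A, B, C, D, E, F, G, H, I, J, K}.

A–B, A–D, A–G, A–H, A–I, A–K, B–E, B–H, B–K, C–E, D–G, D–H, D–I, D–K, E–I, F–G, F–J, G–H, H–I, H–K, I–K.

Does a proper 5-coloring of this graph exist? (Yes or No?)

Yes

The chromatic number is 5. A, D, H, I, K form a clique, so at least 5 colors are needed.
5 colors suffice: color 1 → {A, E, F}; color 2 → {C, H, J}; color 3 → {G, K}; color 4 → {B, I}; color 5 → {D}.
That is already a proper 5-coloring.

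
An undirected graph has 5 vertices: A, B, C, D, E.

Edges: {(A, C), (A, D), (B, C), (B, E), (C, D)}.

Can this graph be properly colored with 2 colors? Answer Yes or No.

No

A, C, D form a triangle, so at least 3 colors are needed.
So 2 colors are not enough.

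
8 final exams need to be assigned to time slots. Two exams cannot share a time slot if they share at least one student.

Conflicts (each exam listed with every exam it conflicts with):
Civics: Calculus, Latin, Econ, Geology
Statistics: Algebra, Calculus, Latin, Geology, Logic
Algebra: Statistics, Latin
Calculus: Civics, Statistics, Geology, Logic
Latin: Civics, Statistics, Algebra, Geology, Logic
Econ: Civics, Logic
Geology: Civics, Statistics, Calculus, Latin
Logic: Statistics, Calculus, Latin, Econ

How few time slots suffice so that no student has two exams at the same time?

Civics, Calculus, Geology all conflict with each other, so at least 3 time slots are needed.
3 time slots suffice: time slot 1 → {Civics, Statistics}; time slot 2 → {Calculus, Latin, Econ}; time slot 3 → {Algebra, Geology, Logic}. Each listed conflict is separated.

3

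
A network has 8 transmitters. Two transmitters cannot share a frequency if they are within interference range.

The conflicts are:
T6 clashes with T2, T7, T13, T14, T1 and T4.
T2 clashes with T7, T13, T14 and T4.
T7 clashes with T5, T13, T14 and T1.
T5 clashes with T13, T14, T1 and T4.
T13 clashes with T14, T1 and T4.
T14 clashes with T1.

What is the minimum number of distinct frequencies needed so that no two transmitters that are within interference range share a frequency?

T6, T2, T7, T13, T14 pairwise conflict, so at least 5 frequencies are needed.
A valid assignment using 5 frequencies: T6=4, T2=5, T7=3, T5=4, T13=1, T14=2, T1=5, T4=2. Every pair that conflicts lands in different frequencies.

5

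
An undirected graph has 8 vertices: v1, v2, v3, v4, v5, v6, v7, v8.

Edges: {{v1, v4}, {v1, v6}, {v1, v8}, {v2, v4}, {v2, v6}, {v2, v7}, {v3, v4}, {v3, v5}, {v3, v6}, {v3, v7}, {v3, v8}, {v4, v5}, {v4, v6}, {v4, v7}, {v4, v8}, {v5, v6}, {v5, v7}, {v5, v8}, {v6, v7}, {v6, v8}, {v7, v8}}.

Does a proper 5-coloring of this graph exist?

No

v3, v4, v5, v6, v7, v8 are mutually adjacent (a clique of size 6), so at least 6 colors are needed.
So 5 colors are not enough.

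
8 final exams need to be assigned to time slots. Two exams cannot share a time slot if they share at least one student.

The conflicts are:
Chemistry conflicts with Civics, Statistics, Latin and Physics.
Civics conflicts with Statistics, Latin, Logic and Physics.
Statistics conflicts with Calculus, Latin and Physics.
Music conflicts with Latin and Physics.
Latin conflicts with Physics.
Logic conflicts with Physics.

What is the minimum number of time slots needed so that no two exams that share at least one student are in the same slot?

Chemistry, Civics, Statistics, Latin, Physics pairwise conflict, so at least 5 time slots are needed.
A valid assignment using 5 time slots: Chemistry=5, Civics=4, Statistics=3, Calculus=1, Music=3, Latin=2, Logic=2, Physics=1. Every pair that conflicts lands in different time slots.

5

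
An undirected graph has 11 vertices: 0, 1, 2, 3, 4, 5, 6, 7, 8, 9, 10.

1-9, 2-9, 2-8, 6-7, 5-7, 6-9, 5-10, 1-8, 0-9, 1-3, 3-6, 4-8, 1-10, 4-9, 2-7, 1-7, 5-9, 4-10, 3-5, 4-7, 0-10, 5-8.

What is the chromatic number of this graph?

3 and 6 are adjacent, so at least 2 colors are needed.
A valid assignment using 2 colors: 0=b, 1=b, 2=b, 3=a, 4=b, 5=b, 6=b, 7=a, 8=a, 9=a, 10=a. No two adjacent vertices share a color.

2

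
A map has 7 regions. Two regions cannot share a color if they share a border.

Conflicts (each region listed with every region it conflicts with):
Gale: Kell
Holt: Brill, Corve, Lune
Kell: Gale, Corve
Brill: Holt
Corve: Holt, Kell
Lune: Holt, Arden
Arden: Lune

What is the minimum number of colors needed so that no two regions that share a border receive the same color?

Holt and Brill conflict, so at least 2 colors are needed.
A valid assignment using 2 colors: Gale=2, Holt=1, Kell=1, Brill=2, Corve=2, Lune=2, Arden=1. Every pair that conflicts lands in different colors.

2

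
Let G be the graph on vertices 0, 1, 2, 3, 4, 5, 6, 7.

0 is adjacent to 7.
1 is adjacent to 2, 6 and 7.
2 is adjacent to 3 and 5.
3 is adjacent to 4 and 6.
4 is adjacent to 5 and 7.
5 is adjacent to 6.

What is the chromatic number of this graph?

The cycle 7-4-5-6-1-7 has odd length 5, so it cannot be 2-colored; at least 3 colors are needed.
3 colors suffice: color a → {0, 1, 3, 5}; color b → {2, 4, 6}; color c → {7}. No two adjacent vertices share a color.

3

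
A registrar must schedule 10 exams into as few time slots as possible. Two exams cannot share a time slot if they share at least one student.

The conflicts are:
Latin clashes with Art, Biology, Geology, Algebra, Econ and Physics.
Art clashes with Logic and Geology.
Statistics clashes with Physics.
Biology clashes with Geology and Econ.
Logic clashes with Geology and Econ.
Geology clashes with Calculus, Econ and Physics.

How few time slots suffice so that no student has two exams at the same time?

4

Latin, Biology, Geology, Econ all conflict with each other, so at least 4 time slots are needed.
4 time slots suffice: time slot 1 → {Statistics, Geology, Algebra}; time slot 2 → {Latin, Logic, Calculus}; time slot 3 → {Art, Econ, Physics}; time slot 4 → {Biology}. Every pair that conflicts lands in different time slots.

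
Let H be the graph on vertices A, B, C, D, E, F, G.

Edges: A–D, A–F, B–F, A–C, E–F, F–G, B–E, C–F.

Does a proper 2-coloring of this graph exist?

No

A, C, F are pairwise adjacent, so at least 3 colors are needed.
So 2 colors are not enough.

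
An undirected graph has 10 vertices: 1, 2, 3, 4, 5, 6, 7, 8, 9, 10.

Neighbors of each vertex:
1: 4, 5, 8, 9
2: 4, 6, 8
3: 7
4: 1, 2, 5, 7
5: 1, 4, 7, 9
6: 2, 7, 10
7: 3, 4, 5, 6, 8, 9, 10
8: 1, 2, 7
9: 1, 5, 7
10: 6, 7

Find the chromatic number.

3

6, 7, 10 form a triangle, so at least 3 colors are needed.
One proper 3-coloring: 1=a, 2=a, 3=b, 4=c, 5=b, 6=b, 7=a, 8=b, 9=c, 10=c. Each edge has distinct colors on its endpoints.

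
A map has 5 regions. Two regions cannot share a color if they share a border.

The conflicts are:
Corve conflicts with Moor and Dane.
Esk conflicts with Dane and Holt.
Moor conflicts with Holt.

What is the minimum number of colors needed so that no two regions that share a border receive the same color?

The cycle Esk-Dane-Corve-Moor-Holt-Esk has odd length 5, so it cannot be 2-colored; at least 3 colors are needed.
3 colors suffice: color 1 → {Corve, Holt}; color 2 → {Moor, Dane}; color 3 → {Esk}. No two conflicting regions share a color.

3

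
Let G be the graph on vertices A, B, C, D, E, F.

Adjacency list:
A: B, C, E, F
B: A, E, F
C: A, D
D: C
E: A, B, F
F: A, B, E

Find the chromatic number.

4

A, B, E, F are pairwise adjacent (a clique of size 4), so at least 4 colors are needed.
A valid assignment using 4 colors: A=1, B=4, C=2, D=1, E=2, F=3. Each edge has distinct colors on its endpoints.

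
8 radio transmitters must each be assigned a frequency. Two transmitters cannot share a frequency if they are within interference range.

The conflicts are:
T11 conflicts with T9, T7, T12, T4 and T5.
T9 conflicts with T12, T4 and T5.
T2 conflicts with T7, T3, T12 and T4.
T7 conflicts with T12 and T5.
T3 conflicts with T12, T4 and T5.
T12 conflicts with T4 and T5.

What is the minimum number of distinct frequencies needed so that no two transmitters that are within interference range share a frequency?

T11, T9, T12, T4 all conflict with each other, so at least 4 frequencies are needed.
Using 4 frequencies: T11=2, T9=4, T2=2, T7=4, T3=4, T12=1, T4=3, T5=3. Every pair that conflicts lands in different frequencies.

4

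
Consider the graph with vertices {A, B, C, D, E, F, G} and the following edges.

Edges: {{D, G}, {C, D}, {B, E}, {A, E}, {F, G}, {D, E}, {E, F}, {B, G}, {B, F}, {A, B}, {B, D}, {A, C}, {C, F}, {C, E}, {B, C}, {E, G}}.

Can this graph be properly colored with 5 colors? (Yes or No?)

The chromatic number is 4. B, D, E, G form a clique, so at least 4 colors are needed.
4 colors suffice: color red → {B}; color blue → {E}; color green → {C, G}; color yellow → {A, D, F}.
Since 5 ≥ 4, a proper 5-coloring certainly exists.

Yes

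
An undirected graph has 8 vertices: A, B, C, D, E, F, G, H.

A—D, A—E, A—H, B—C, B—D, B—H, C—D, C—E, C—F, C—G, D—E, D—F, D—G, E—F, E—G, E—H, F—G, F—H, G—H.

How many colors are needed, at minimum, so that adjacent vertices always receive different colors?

C, D, E, F, G are pairwise adjacent (a clique of size 5), so at least 5 colors are needed.
5 colors suffice: color red → {D, H}; color blue → {B, E}; color green → {A, F}; color yellow → {C}; color purple → {G}. No two adjacent vertices share a color.

5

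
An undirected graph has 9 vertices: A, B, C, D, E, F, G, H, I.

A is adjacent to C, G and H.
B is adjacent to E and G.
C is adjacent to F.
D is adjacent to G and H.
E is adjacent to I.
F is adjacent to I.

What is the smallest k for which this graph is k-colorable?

3

The cycle I-F-C-A-G-B-E-I has odd length 7, so it cannot be 2-colored; at least 3 colors are needed.
3 colors suffice: A=blue, B=blue, C=red, D=blue, E=red, F=blue, G=red, H=red, I=green. No two adjacent vertices share a color.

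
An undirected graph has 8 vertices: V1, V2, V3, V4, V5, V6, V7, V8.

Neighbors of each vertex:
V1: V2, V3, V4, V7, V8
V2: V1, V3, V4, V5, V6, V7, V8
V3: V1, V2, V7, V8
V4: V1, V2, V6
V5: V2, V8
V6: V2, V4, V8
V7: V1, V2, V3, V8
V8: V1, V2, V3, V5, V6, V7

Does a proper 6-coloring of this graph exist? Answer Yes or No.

Yes

The chromatic number is 5. V1, V2, V3, V7, V8 are mutually adjacent (a clique of size 5), so at least 5 colors are needed.
A valid assignment using 5 colors: V1=green, V2=red, V3=yellow, V4=blue, V5=green, V6=green, V7=purple, V8=blue.
Since 6 ≥ 5, a proper 6-coloring certainly exists.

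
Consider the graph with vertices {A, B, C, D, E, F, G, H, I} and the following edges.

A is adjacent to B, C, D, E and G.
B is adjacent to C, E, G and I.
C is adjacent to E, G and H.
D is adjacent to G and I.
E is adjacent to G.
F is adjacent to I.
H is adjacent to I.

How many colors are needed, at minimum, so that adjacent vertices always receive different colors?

A, B, C, E, G are mutually adjacent (a clique of size 5), so at least 5 colors are needed.
5 colors suffice: color 1 → {G, I}; color 2 → {C, D, F}; color 3 → {B, H}; color 4 → {A}; color 5 → {E}. Each edge has distinct colors on its endpoints.

5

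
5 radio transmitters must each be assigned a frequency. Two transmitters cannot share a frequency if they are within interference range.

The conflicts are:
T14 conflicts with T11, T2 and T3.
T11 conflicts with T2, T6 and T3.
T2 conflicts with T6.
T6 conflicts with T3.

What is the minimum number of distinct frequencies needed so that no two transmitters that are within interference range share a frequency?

T14, T11, T2 are mutually in conflict, so at least 3 frequencies are needed.
3 frequencies suffice: frequency 1 → {T11}; frequency 2 → {T2, T3}; frequency 3 → {T14, T6}. Every pair that conflicts lands in different frequencies.

3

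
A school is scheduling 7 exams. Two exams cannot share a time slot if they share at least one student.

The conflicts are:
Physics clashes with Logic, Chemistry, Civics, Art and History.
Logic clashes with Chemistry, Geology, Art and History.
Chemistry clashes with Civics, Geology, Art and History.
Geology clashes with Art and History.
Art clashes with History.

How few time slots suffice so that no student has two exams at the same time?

Physics, Logic, Chemistry, Art, History are mutually in conflict, so at least 5 time slots are needed.
A valid assignment using 5 time slots: Physics=3, Logic=5, Chemistry=1, Civics=2, Geology=3, Art=2, History=4. No two conflicting exams share a time slot.

5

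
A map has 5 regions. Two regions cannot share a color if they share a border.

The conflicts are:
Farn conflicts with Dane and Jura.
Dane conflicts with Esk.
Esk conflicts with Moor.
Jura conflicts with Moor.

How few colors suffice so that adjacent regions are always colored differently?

The cycle Moor-Jura-Farn-Dane-Esk-Moor has odd length 5, so it cannot be 2-colored; at least 3 colors are needed.
3 colors suffice: color 1 → {Farn, Esk}; color 2 → {Dane, Moor}; color 3 → {Jura}. No two conflicting regions share a color.

3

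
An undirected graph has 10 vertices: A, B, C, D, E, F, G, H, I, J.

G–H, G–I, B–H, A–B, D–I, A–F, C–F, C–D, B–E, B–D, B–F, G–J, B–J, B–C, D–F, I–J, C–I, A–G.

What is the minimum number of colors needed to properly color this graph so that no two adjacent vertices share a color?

B, C, D, F form a clique, so at least 4 colors are needed.
4 colors suffice: color 1 → {B, I}; color 2 → {E, F, G}; color 3 → {A, D, H, J}; color 4 → {C}. No two adjacent vertices share a color.

4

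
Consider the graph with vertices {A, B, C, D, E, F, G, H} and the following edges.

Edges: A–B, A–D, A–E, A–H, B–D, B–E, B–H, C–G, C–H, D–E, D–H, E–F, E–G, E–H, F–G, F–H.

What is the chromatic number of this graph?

5

A, B, D, E, H are pairwise adjacent (a clique of size 5), so at least 5 colors are needed.
5 colors suffice: color 1 → {G, H}; color 2 → {C, E}; color 3 → {B, F}; color 4 → {D}; color 5 → {A}. Each edge has distinct colors on its endpoints.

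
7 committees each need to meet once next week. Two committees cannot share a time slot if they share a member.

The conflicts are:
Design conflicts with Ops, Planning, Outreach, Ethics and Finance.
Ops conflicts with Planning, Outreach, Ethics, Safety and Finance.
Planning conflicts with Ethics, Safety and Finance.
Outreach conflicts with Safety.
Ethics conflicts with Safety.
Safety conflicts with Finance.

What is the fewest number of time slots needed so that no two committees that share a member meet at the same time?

Ops, Planning, Ethics, Safety all conflict with each other, so at least 4 time slots are needed.
4 time slots suffice: Design=2, Ops=1, Planning=3, Outreach=3, Ethics=4, Safety=2, Finance=4. Every pair that conflicts lands in different time slots.

4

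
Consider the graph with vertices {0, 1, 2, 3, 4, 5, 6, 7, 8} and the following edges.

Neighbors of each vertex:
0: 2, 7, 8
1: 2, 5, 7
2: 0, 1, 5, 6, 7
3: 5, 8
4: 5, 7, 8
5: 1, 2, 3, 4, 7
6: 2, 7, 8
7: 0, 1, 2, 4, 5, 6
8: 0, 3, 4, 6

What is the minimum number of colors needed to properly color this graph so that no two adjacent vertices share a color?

1, 2, 5, 7 are mutually adjacent (a clique of size 4), so at least 4 colors are needed.
4 colors suffice: 0=blue, 1=yellow, 2=green, 3=green, 4=green, 5=blue, 6=blue, 7=red, 8=red. No two adjacent vertices share a color.

4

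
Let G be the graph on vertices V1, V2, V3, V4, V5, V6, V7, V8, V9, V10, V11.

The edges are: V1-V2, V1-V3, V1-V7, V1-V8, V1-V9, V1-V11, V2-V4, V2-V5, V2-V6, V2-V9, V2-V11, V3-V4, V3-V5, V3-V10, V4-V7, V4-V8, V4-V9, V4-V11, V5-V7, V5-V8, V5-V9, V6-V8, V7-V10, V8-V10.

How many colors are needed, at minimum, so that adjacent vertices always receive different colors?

3

V2, V4, V11 form a triangle, so at least 3 colors are needed.
One proper 3-coloring: V1=red, V2=blue, V3=blue, V4=red, V5=red, V6=red, V7=blue, V8=blue, V9=green, V10=red, V11=green. Every edge joins two different colors.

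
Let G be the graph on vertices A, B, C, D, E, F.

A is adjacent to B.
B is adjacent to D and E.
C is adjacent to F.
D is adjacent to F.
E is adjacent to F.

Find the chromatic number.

2

C and F are adjacent, so at least 2 colors are needed.
2 colors suffice: color red → {B, F}; color blue → {A, C, D, E}. Each edge has distinct colors on its endpoints.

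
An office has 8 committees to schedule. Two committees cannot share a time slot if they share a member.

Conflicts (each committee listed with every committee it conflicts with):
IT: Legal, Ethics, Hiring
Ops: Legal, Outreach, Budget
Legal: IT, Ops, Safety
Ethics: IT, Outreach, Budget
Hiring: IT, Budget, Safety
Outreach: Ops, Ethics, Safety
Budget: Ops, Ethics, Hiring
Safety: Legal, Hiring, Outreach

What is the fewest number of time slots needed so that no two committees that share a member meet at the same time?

3

The cycle Outreach-Ethics-IT-Legal-Ops-Outreach has odd length 5, so it cannot be 2-colored; at least 3 time slots are needed.
3 time slots suffice: IT=1, Ops=3, Legal=2, Ethics=2, Hiring=2, Outreach=1, Budget=1, Safety=3. Each listed conflict is separated.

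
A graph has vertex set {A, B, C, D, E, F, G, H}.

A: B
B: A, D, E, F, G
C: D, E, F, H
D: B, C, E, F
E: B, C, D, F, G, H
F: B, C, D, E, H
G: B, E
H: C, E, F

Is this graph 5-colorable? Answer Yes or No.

The chromatic number is 4. C, E, F, H are pairwise adjacent (a clique of size 4), so at least 4 colors are needed.
4 colors suffice: color 1 → {A, E}; color 2 → {B, C}; color 3 → {F, G}; color 4 → {D, H}.
Since 5 ≥ 4, a proper 5-coloring certainly exists.

Yes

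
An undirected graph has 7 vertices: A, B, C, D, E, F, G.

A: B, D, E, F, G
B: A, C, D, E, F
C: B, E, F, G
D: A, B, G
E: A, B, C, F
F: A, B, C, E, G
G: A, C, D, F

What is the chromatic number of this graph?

4

B, C, E, F are mutually adjacent (a clique of size 4), so at least 4 colors are needed.
4 colors suffice: A=green, B=blue, C=green, D=red, E=yellow, F=red, G=blue. No two adjacent vertices share a color.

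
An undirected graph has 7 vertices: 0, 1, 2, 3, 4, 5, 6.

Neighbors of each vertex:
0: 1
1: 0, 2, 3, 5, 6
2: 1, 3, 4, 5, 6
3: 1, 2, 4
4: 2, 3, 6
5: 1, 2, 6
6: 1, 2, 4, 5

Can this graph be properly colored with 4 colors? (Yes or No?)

The chromatic number is 4. 1, 2, 5, 6 form a clique, so at least 4 colors are needed.
4 colors suffice: color a → {0, 2}; color b → {1, 4}; color c → {3, 6}; color d → {5}.
That is already a proper 4-coloring.

Yes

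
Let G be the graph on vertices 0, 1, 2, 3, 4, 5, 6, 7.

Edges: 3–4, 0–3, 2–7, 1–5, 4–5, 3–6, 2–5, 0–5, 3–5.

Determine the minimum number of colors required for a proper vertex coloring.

0, 3, 5 form a triangle, so at least 3 colors are needed.
3 colors suffice: color red → {5, 6, 7}; color blue → {1, 2, 3}; color green → {0, 4}. No two adjacent vertices share a color.

3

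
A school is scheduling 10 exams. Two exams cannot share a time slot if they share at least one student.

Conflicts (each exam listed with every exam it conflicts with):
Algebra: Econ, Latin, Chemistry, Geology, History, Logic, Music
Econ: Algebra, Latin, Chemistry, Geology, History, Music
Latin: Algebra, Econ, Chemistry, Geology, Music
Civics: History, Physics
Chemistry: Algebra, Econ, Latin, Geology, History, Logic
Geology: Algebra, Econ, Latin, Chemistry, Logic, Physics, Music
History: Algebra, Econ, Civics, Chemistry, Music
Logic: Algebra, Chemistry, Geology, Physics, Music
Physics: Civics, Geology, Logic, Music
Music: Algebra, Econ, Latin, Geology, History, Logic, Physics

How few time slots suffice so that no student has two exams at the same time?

5

Algebra, Econ, Latin, Geology, Music all conflict with each other, so at least 5 time slots are needed.
A valid assignment using 5 time slots: Algebra=2, Econ=4, Latin=5, Civics=1, Chemistry=1, Geology=3, History=3, Logic=4, Physics=2, Music=1. Each listed conflict is separated.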